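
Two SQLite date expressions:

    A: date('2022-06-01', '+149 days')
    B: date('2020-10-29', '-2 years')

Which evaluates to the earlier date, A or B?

A = 2022-10-28.
B = 2018-10-29.
B is earlier.

B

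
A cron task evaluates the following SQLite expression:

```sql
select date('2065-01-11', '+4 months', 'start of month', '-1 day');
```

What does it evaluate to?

2065-04-30

Adding +4 months to 2065-01-11 gives 2065-05-11.
`start of month` rewinds 2065-05-11 to 2065-05-01.
Going back 1 day from 2065-05-01 reaches 2065-04-30 (last day of April, 30 days).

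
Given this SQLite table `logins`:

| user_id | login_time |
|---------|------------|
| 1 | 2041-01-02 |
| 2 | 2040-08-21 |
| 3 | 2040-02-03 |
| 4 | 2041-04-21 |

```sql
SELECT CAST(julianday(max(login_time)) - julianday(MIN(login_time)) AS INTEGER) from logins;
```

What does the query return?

MIN = 2040-02-03, MAX = 2041-04-21.
26 days remain in February 2040 after the 3rd (29 − 3).
Full months from March 2040 through March 2041 contribute their day counts.
Then 21 days into April 2041.
Total: 26 + 31 + 30 + 31 + 30 + 31 + 31 + 30 + 31 + 30 + 31 + 31 + 28 + 31 + 21 = 443.

443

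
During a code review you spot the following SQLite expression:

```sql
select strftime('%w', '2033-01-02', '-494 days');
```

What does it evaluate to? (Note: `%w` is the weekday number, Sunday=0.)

First apply '-494 days': 2033-01-02 → 2031-08-27.
2031-08-27 is a Wednesday; with Sunday=0 that is 3.

3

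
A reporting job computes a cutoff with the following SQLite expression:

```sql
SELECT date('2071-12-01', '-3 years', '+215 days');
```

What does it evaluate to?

2069-07-04

Adding -3 years to 2071-12-01 gives 2068-12-01.
Applying '+215 days' to 2068-12-01: counting 215 days forward gives 2069-07-04.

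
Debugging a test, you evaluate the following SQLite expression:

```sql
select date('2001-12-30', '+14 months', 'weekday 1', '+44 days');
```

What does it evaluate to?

2003-04-16

Adding +14 months to 2001-12-30 targets 2003-02-30. February 2003 has only 28 days, so SQLite normalizes the 2-day overflow forward to 2003-03-02.
`weekday 1` advances to the next Monday; 2003-03-02 is a Sunday, so it moves forward to 2003-03-03.
Applying '+44 days' to 2003-03-03: counting 44 days forward gives 2003-04-16.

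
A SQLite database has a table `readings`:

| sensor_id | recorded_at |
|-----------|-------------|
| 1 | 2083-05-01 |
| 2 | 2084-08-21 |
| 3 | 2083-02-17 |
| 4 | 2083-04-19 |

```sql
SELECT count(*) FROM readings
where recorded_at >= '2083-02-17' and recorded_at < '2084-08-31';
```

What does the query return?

Rows in [2083-02-17, 2084-08-31): 2083-05-01, 2084-08-21, 2083-02-17, 2083-04-19 → 4 rows.

4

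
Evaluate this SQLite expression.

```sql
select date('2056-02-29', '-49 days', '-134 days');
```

2055-08-30

Applying '-49 days' to 2056-02-29: counting 49 days back gives 2056-01-11.
Applying '-134 days' to 2056-01-11: counting 134 days back gives 2055-08-30.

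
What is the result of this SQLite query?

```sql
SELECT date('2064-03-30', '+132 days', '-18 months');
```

2063-02-09

Applying '+132 days' to 2064-03-30: counting 132 days forward gives 2064-08-09.
Adding -18 months to 2064-08-09 gives 2063-02-09.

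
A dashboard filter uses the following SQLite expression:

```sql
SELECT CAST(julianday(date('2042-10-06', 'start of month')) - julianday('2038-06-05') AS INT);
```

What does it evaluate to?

1579

`start of month` rewinds 2042-10-06 to 2042-10-01.
25 days remain in June 2038 after the 5th (30 − 5).
Full months from July 2038 through September 2042 contribute their day counts.
Then 1 day into October 2042.
Total: 25 + 31 + 31 + 30 + 31 + 30 + 31 + 31 + 28 + 31 + 30 + 31 + 30 + 31 + 31 + 30 + 31 + 30 + 31 + 31 + 29 + 31 + 30 + 31 + 30 + 31 + 31 + 30 + 31 + 30 + 31 + 31 + 28 + 31 + 30 + 31 + 30 + 31 + 31 + 30 + 31 + 30 + 31 + 31 + 28 + 31 + 30 + 31 + 30 + 31 + 31 + 30 + 1 = 1579.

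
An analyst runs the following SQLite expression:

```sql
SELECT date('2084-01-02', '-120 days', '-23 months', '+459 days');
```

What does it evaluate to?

2083-01-06

Applying '-120 days' to 2084-01-02: counting 120 days back gives 2083-09-04.
Adding -23 months to 2083-09-04 gives 2081-10-04.
Applying '+459 days' to 2081-10-04: counting 459 days forward gives 2083-01-06.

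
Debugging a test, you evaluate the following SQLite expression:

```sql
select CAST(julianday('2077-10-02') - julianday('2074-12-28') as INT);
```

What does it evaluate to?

1009

3 days remain in December 2074 after the 28th (31 − 28).
Full months from January 2075 through September 2077 contribute their day counts.
Then 2 days into October 2077.
Total: 3 + 31 + 28 + 31 + 30 + 31 + 30 + 31 + 31 + 30 + 31 + 30 + 31 + 31 + 29 + 31 + 30 + 31 + 30 + 31 + 31 + 30 + 31 + 30 + 31 + 31 + 28 + 31 + 30 + 31 + 30 + 31 + 31 + 30 + 2 = 1009.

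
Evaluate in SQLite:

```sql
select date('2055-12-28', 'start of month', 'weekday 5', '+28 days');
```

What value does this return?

`start of month` rewinds 2055-12-28 to 2055-12-01.
`weekday 5` advances to the next Friday; 2055-12-01 is a Wednesday, so it moves forward to 2055-12-03.
Advancing 28 more days within December lands on 2055-12-31.

2055-12-31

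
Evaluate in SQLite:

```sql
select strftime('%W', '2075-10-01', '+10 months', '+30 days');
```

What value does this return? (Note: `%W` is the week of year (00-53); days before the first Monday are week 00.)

35

First apply '+10 months', '+30 days': 2075-10-01 → 2076-08-31.
2076-08-31 is a Monday. SQLite's %W counts Mondays since the year started; the result is 35.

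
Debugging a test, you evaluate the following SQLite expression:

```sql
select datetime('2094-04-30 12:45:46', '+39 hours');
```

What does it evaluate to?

2094-05-02 03:45:46

+39 hours from 2094-04-30 12:45:46 is 2094-05-02 03:45:46 (crosses midnight).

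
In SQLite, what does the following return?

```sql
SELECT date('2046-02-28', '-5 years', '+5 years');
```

Adding -5 years to 2046-02-28 gives 2041-02-28.
Adding +5 years to 2041-02-28 gives 2046-02-28.

2046-02-28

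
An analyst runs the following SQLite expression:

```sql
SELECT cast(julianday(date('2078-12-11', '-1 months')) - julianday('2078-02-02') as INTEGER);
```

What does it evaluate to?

282

Adding -1 month to 2078-12-11 gives 2078-11-11.
26 days remain in February 2078 after the 2nd (28 − 2).
Full months from March 2078 through October 2078 contribute their day counts.
Then 11 days into November 2078.
Total: 26 + 31 + 30 + 31 + 30 + 31 + 31 + 30 + 31 + 11 = 282.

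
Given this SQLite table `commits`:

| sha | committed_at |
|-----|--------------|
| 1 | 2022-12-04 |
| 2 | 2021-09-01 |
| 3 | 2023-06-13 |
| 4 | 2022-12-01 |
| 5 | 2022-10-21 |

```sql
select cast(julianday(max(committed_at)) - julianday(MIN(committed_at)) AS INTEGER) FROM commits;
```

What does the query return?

MIN = 2021-09-01, MAX = 2023-06-13.
29 days remain in September 2021 after the 1st (30 − 1).
Full months from October 2021 through May 2023 contribute their day counts.
Then 13 days into June 2023.
Total: 29 + 31 + 30 + 31 + 31 + 28 + 31 + 30 + 31 + 30 + 31 + 31 + 30 + 31 + 30 + 31 + 31 + 28 + 31 + 30 + 31 + 13 = 650.

650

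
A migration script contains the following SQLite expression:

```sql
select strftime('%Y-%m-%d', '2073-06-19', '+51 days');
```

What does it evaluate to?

2073-08-09

First apply '+51 days': 2073-06-19 → 2073-08-09.
`%Y-%m-%d` extracts the ISO date: 2073-08-09.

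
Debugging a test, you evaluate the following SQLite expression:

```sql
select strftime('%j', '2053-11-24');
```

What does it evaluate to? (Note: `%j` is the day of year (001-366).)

328

Day-of-year for 2053-11-24: days since 2053-01-01 inclusive = 328, zero-padded to 328.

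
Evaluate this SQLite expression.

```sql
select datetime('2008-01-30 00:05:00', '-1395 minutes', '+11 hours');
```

2008-01-29 11:50:00

1395 minutes = 23h 15m; -1395 minutes from 2008-01-30 00:05:00 is 2008-01-29 00:50:00 (crosses midnight).
+11 hours from 2008-01-29 00:50:00 is 2008-01-29 11:50:00.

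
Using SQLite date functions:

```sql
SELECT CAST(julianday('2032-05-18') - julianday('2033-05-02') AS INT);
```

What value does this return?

13 days remain in May 2032 after the 18th (31 − 18).
Full months from June 2032 through April 2033 contribute their day counts.
Then 2 days into May 2033.
Total: 13 + 30 + 31 + 31 + 30 + 31 + 30 + 31 + 31 + 28 + 31 + 30 + 2 = 349.
The subtraction is earlier − later, so the result is −349 → -349.

-349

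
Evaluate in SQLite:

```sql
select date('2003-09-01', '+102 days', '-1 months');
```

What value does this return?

Applying '+102 days' to 2003-09-01: counting 102 days forward gives 2003-12-12.
Adding -1 month to 2003-12-12 gives 2003-11-12.

2003-11-12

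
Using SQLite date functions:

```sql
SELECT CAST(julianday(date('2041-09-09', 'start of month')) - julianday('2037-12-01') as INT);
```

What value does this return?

1370

`start of month` rewinds 2041-09-09 to 2041-09-01.
30 days remain in December 2037 after the 1st (31 − 1).
Full months from January 2038 through August 2041 contribute their day counts.
Then 1 day into September 2041.
Total: 30 + 31 + 28 + 31 + 30 + 31 + 30 + 31 + 31 + 30 + 31 + 30 + 31 + 31 + 28 + 31 + 30 + 31 + 30 + 31 + 31 + 30 + 31 + 30 + 31 + 31 + 29 + 31 + 30 + 31 + 30 + 31 + 31 + 30 + 31 + 30 + 31 + 31 + 28 + 31 + 30 + 31 + 30 + 31 + 31 + 1 = 1370.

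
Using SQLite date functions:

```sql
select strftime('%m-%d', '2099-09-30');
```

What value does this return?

09-30

`%m-%d` extracts the month-day: 09-30.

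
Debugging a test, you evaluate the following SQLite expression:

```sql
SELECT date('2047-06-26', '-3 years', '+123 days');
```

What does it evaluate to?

2044-10-27

Adding -3 years to 2047-06-26 gives 2044-06-26.
Applying '+123 days' to 2044-06-26: counting 123 days forward gives 2044-10-27.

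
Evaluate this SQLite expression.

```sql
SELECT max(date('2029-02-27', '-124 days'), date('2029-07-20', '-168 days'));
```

2029-02-02

date('2029-02-27', '-124 days') → 2028-10-26.
date('2029-07-20', '-168 days') → 2029-02-02.
Later of the two is 2029-02-02.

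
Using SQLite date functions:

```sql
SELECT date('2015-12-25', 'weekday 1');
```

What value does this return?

`weekday 1` advances to the next Monday; 2015-12-25 is a Friday, so it moves forward to 2015-12-28.

2015-12-28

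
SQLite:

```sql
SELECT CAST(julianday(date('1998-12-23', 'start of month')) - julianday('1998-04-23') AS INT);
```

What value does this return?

`start of month` rewinds 1998-12-23 to 1998-12-01.
7 days remain in April 1998 after the 23rd (30 − 23).
Full months from May 1998 through November 1998 contribute their day counts.
Then 1 day into December 1998.
Total: 7 + 31 + 30 + 31 + 31 + 30 + 31 + 30 + 1 = 222.

222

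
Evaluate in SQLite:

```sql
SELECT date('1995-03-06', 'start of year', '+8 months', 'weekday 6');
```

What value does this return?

1995-09-02

`start of year` rewinds 1995-03-06 to 1995-01-01.
Adding +8 months to 1995-01-01 gives 1995-09-01.
`weekday 6` advances to the next Saturday; 1995-09-01 is a Friday, so it moves forward to 1995-09-02.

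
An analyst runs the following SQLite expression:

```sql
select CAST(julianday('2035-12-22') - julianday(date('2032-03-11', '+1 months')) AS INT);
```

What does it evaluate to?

1350

Adding +1 month to 2032-03-11 gives 2032-04-11.
19 days remain in April 2032 after the 11th (30 − 11).
Full months from May 2032 through November 2035 contribute their day counts.
Then 22 days into December 2035.
Total: 19 + 31 + 30 + 31 + 31 + 30 + 31 + 30 + 31 + 31 + 28 + 31 + 30 + 31 + 30 + 31 + 31 + 30 + 31 + 30 + 31 + 31 + 28 + 31 + 30 + 31 + 30 + 31 + 31 + 30 + 31 + 30 + 31 + 31 + 28 + 31 + 30 + 31 + 30 + 31 + 31 + 30 + 31 + 30 + 22 = 1350.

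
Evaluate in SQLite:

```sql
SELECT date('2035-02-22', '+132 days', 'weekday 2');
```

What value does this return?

Applying '+132 days' to 2035-02-22: counting 132 days forward gives 2035-07-04.
`weekday 2` advances to the next Tuesday; 2035-07-04 is a Wednesday, so it moves forward to 2035-07-10.

2035-07-10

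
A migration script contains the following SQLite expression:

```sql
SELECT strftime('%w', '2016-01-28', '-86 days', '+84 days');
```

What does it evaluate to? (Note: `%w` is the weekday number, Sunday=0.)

First apply '-86 days', '+84 days': 2016-01-28 → 2016-01-26.
2016-01-26 is a Tuesday; with Sunday=0 that is 2.

2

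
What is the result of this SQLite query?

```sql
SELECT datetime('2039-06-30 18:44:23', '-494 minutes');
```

494 minutes = 8h 14m; -494 minutes from 2039-06-30 18:44:23 is 2039-06-30 10:30:23.

2039-06-30 10:30:23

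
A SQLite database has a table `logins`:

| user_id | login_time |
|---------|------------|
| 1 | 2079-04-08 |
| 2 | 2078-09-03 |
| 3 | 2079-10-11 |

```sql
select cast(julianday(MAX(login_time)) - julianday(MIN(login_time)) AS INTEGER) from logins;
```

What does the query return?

MIN = 2078-09-03, MAX = 2079-10-11.
27 days remain in September 2078 after the 3rd (30 − 3).
Full months from October 2078 through September 2079 contribute their day counts.
Then 11 days into October 2079.
Total: 27 + 31 + 30 + 31 + 31 + 28 + 31 + 30 + 31 + 30 + 31 + 31 + 30 + 11 = 403.

403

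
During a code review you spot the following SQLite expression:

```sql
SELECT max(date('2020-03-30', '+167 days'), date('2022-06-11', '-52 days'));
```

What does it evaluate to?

date('2020-03-30', '+167 days') → 2020-09-13.
date('2022-06-11', '-52 days') → 2022-04-20.
Later of the two is 2022-04-20.

2022-04-20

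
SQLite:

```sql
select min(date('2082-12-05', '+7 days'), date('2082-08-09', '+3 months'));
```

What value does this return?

date('2082-12-05', '+7 days') → 2082-12-12.
date('2082-08-09', '+3 months') → 2082-11-09.
Earlier of the two is 2082-11-09.

2082-11-09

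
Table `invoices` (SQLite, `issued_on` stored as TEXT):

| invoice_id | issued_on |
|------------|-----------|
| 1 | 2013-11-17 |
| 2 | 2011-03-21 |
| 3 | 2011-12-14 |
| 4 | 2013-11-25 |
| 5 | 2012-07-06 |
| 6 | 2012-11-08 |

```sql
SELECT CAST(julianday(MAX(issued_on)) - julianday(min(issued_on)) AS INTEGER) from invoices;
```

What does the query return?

980

MIN = 2011-03-21, MAX = 2013-11-25.
10 days remain in March 2011 after the 21st (31 − 21).
Full months from April 2011 through October 2013 contribute their day counts.
Then 25 days into November 2013.
Total: 10 + 30 + 31 + 30 + 31 + 31 + 30 + 31 + 30 + 31 + 31 + 29 + 31 + 30 + 31 + 30 + 31 + 31 + 30 + 31 + 30 + 31 + 31 + 28 + 31 + 30 + 31 + 30 + 31 + 31 + 30 + 31 + 25 = 980.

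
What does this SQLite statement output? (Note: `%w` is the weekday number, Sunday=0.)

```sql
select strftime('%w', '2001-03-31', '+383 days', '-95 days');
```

0

First apply '+383 days', '-95 days': 2001-03-31 → 2002-01-13.
2002-01-13 is a Sunday; with Sunday=0 that is 0.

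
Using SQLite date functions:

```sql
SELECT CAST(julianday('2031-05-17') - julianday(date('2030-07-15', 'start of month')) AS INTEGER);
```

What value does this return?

`start of month` rewinds 2030-07-15 to 2030-07-01.
30 days remain in July 2030 after the 1st (31 − 1).
Full months from August 2030 through April 2031 contribute their day counts.
Then 17 days into May 2031.
Total: 30 + 31 + 30 + 31 + 30 + 31 + 31 + 28 + 31 + 30 + 17 = 320.

320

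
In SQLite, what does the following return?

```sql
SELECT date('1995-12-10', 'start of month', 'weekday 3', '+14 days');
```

`start of month` rewinds 1995-12-10 to 1995-12-01.
`weekday 3` advances to the next Wednesday; 1995-12-01 is a Friday, so it moves forward to 1995-12-06.
Advancing 14 more days within December lands on 1995-12-20.

1995-12-20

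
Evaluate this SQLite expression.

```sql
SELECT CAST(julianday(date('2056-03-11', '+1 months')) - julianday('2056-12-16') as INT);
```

Adding +1 month to 2056-03-11 gives 2056-04-11.
19 days remain in April 2056 after the 11th (30 − 11).
Full months from May 2056 through November 2056 contribute their day counts.
Then 16 days into December 2056.
Total: 19 + 31 + 30 + 31 + 31 + 30 + 31 + 30 + 16 = 249.
The subtraction is earlier − later, so the result is −249 → -249.

-249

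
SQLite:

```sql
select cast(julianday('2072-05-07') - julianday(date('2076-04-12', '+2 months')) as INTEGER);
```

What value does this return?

Adding +2 months to 2076-04-12 gives 2076-06-12.
24 days remain in May 2072 after the 7th (31 − 7).
Full months from June 2072 through May 2076 contribute their day counts.
Then 12 days into June 2076.
Total: 24 + 30 + 31 + 31 + 30 + 31 + 30 + 31 + 31 + 28 + 31 + 30 + 31 + 30 + 31 + 31 + 30 + 31 + 30 + 31 + 31 + 28 + 31 + 30 + 31 + 30 + 31 + 31 + 30 + 31 + 30 + 31 + 31 + 28 + 31 + 30 + 31 + 30 + 31 + 31 + 30 + 31 + 30 + 31 + 31 + 29 + 31 + 30 + 31 + 12 = 1497.
The subtraction is earlier − later, so the result is −1497 → -1497.

-1497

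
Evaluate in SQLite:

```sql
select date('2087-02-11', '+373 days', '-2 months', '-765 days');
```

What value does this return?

2085-11-14

Applying '+373 days' to 2087-02-11: counting 373 days forward gives 2088-02-19.
Adding -2 months to 2088-02-19 gives 2087-12-19.
Applying '-765 days' to 2087-12-19: counting 765 days back gives 2085-11-14.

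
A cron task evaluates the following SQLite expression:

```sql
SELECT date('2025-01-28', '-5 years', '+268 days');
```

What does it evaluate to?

Adding -5 years to 2025-01-28 gives 2020-01-28.
Applying '+268 days' to 2020-01-28: counting 268 days forward gives 2020-10-22.

2020-10-22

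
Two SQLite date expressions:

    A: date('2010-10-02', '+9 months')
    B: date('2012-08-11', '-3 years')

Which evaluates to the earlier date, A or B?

B

A = 2011-07-02.
B = 2009-08-11.
B is earlier.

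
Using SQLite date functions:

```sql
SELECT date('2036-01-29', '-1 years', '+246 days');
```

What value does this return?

2035-10-02

Adding -1 year to 2036-01-29 gives 2035-01-29.
Applying '+246 days' to 2035-01-29: counting 246 days forward gives 2035-10-02.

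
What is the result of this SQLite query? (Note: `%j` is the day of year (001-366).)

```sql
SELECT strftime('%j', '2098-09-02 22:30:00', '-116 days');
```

129

First apply '-116 days': 2098-09-02 22:30:00 → 2098-05-09 22:30:00.
Day-of-year for 2098-05-09: days since 2098-01-01 inclusive = 129, zero-padded to 129.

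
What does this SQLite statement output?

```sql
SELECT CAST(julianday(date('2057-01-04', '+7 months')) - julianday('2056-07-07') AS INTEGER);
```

Adding +7 months to 2057-01-04 gives 2057-08-04.
24 days remain in July 2056 after the 7th (31 − 7).
Full months from August 2056 through July 2057 contribute their day counts.
Then 4 days into August 2057.
Total: 24 + 31 + 30 + 31 + 30 + 31 + 31 + 28 + 31 + 30 + 31 + 30 + 31 + 4 = 393.

393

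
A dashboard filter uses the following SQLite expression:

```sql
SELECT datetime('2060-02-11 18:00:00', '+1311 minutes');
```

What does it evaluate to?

2060-02-12 15:51:00

1311 minutes = 21h 51m; +1311 minutes from 2060-02-11 18:00:00 is 2060-02-12 15:51:00 (crosses midnight).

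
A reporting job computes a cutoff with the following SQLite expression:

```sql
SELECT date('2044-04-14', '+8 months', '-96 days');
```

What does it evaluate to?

2044-09-09

Adding +8 months to 2044-04-14 gives 2044-12-14.
Applying '-96 days' to 2044-12-14: counting 96 days back gives 2044-09-09.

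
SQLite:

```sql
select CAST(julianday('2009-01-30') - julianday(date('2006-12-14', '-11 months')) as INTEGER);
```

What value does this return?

1112

Adding -11 months to 2006-12-14 gives 2006-01-14.
17 days remain in January 2006 after the 14th (31 − 14).
Full months from February 2006 through December 2008 contribute their day counts.
Then 30 days into January 2009.
Total: 17 + 28 + 31 + 30 + 31 + 30 + 31 + 31 + 30 + 31 + 30 + 31 + 31 + 28 + 31 + 30 + 31 + 30 + 31 + 31 + 30 + 31 + 30 + 31 + 31 + 29 + 31 + 30 + 31 + 30 + 31 + 31 + 30 + 31 + 30 + 31 + 30 = 1112.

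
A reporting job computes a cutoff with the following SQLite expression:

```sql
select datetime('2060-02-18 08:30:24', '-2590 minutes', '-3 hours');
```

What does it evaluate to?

2590 minutes = 43h 10m; -2590 minutes from 2060-02-18 08:30:24 is 2060-02-16 13:20:24 (crosses midnight).
-3 hours from 2060-02-16 13:20:24 is 2060-02-16 10:20:24.

2060-02-16 10:20:24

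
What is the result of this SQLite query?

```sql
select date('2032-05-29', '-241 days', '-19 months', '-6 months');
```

2029-09-01

Applying '-241 days' to 2032-05-29: counting 241 days back gives 2031-10-01.
Adding -19 months to 2031-10-01 gives 2030-03-01.
Adding -6 months to 2030-03-01 gives 2029-09-01.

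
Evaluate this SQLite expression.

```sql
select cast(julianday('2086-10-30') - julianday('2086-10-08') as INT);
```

22

Both dates are in October 2086: 30 − 8 = 22.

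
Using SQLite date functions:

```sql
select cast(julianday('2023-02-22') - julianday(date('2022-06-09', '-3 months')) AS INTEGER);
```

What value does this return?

350

Adding -3 months to 2022-06-09 gives 2022-03-09.
22 days remain in March 2022 after the 9th (31 − 9).
Full months from April 2022 through January 2023 contribute their day counts.
Then 22 days into February 2023.
Total: 22 + 30 + 31 + 30 + 31 + 31 + 30 + 31 + 30 + 31 + 31 + 22 = 350.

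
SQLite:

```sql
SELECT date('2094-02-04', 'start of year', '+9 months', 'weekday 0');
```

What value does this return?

`start of year` rewinds 2094-02-04 to 2094-01-01.
Adding +9 months to 2094-01-01 gives 2094-10-01.
`weekday 0` advances to the next Sunday; 2094-10-01 is a Friday, so it moves forward to 2094-10-03.

2094-10-03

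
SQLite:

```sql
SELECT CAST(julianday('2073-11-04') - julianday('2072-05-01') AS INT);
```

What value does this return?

30 days remain in May 2072 after the 1st (31 − 1).
Full months from June 2072 through October 2073 contribute their day counts.
Then 4 days into November 2073.
Total: 30 + 30 + 31 + 31 + 30 + 31 + 30 + 31 + 31 + 28 + 31 + 30 + 31 + 30 + 31 + 31 + 30 + 31 + 4 = 552.

552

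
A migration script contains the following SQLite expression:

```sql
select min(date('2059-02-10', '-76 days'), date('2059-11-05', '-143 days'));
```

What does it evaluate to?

2058-11-26

date('2059-02-10', '-76 days') → 2058-11-26.
date('2059-11-05', '-143 days') → 2059-06-15.
Earlier of the two is 2058-11-26.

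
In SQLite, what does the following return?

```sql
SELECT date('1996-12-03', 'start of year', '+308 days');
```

1996-11-04

`start of year` rewinds 1996-12-03 to 1996-01-01.
Applying '+308 days' to 1996-01-01: counting 308 days forward gives 1996-11-04.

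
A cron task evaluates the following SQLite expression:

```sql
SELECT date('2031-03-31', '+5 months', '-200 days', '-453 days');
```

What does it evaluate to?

2029-11-16

Adding +5 months to 2031-03-31 gives 2031-08-31.
Applying '-200 days' to 2031-08-31: counting 200 days back gives 2031-02-12.
Applying '-453 days' to 2031-02-12: counting 453 days back gives 2029-11-16.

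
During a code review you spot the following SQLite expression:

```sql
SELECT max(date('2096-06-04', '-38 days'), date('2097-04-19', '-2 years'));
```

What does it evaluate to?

2096-04-27

date('2096-06-04', '-38 days') → 2096-04-27.
date('2097-04-19', '-2 years') → 2095-04-19.
Later of the two is 2096-04-27.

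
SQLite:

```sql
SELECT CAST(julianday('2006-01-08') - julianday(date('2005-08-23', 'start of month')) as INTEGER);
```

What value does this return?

160

`start of month` rewinds 2005-08-23 to 2005-08-01.
30 days remain in August 2005 after the 1st (31 − 1).
September 2005: 30 days.
October 2005: 31 days.
November 2005: 30 days.
December 2005: 31 days.
Then 8 days into January 2006.
Total: 30 + 30 + 31 + 30 + 31 + 8 = 160.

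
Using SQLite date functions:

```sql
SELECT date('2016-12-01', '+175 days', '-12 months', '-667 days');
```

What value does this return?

2014-07-28

Applying '+175 days' to 2016-12-01: counting 175 days forward gives 2017-05-25.
Adding -12 months to 2017-05-25 gives 2016-05-25.
Applying '-667 days' to 2016-05-25: counting 667 days back gives 2014-07-28.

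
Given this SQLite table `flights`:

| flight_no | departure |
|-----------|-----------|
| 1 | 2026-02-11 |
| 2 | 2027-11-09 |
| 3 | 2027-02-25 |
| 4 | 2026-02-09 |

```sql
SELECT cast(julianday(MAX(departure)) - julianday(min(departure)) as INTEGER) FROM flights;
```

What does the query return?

MIN = 2026-02-09, MAX = 2027-11-09.
19 days remain in February 2026 after the 9th (28 − 9).
Full months from March 2026 through October 2027 contribute their day counts.
Then 9 days into November 2027.
Total: 19 + 31 + 30 + 31 + 30 + 31 + 31 + 30 + 31 + 30 + 31 + 31 + 28 + 31 + 30 + 31 + 30 + 31 + 31 + 30 + 31 + 9 = 638.

638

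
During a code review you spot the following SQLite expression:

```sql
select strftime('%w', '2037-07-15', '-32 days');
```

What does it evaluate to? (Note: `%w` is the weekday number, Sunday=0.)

First apply '-32 days': 2037-07-15 → 2037-06-13.
2037-06-13 is a Saturday; with Sunday=0 that is 6.

6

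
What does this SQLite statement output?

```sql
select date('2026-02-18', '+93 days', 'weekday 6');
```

Applying '+93 days' to 2026-02-18: counting 93 days forward gives 2026-05-22.
`weekday 6` advances to the next Saturday; 2026-05-22 is a Friday, so it moves forward to 2026-05-23.

2026-05-23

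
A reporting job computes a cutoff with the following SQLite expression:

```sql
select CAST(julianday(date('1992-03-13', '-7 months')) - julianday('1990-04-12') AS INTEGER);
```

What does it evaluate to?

Adding -7 months to 1992-03-13 gives 1991-08-13.
18 days remain in April 1990 after the 12th (30 − 12).
Full months from May 1990 through July 1991 contribute their day counts.
Then 13 days into August 1991.
Total: 18 + 31 + 30 + 31 + 31 + 30 + 31 + 30 + 31 + 31 + 28 + 31 + 30 + 31 + 30 + 31 + 13 = 488.

488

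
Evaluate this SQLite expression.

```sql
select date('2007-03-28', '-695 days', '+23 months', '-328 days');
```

Applying '-695 days' to 2007-03-28: counting 695 days back gives 2005-05-02.
Adding +23 months to 2005-05-02 gives 2007-04-02.
Applying '-328 days' to 2007-04-02: counting 328 days back gives 2006-05-09.

2006-05-09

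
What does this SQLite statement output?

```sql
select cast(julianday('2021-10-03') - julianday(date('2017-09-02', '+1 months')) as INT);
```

Adding +1 month to 2017-09-02 gives 2017-10-02.
29 days remain in October 2017 after the 2nd (31 − 2).
Full months from November 2017 through September 2021 contribute their day counts.
Then 3 days into October 2021.
Total: 29 + 30 + 31 + 31 + 28 + 31 + 30 + 31 + 30 + 31 + 31 + 30 + 31 + 30 + 31 + 31 + 28 + 31 + 30 + 31 + 30 + 31 + 31 + 30 + 31 + 30 + 31 + 31 + 29 + 31 + 30 + 31 + 30 + 31 + 31 + 30 + 31 + 30 + 31 + 31 + 28 + 31 + 30 + 31 + 30 + 31 + 31 + 30 + 3 = 1462.

1462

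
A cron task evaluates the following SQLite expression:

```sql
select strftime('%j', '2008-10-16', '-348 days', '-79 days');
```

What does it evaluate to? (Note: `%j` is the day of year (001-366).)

First apply '-348 days', '-79 days': 2008-10-16 → 2007-08-16.
Day-of-year for 2007-08-16: days since 2007-01-01 inclusive = 228, zero-padded to 228.

228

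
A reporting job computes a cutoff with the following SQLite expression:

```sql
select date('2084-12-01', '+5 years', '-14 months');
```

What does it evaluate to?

2088-10-01

Adding +5 years to 2084-12-01 gives 2089-12-01.
Adding -14 months to 2089-12-01 gives 2088-10-01.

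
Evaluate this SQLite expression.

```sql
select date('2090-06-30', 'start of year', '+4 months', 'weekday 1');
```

`start of year` rewinds 2090-06-30 to 2090-01-01.
Adding +4 months to 2090-01-01 gives 2090-05-01.
`weekday 1` advances to the next Monday; 2090-05-01 is already a Monday, so it stays at 2090-05-01.

2090-05-01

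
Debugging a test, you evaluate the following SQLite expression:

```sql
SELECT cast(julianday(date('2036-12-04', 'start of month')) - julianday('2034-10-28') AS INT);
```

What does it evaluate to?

765

`start of month` rewinds 2036-12-04 to 2036-12-01.
3 days remain in October 2034 after the 28th (31 − 28).
Full months from November 2034 through November 2036 contribute their day counts.
Then 1 day into December 2036.
Total: 3 + 30 + 31 + 31 + 28 + 31 + 30 + 31 + 30 + 31 + 31 + 30 + 31 + 30 + 31 + 31 + 29 + 31 + 30 + 31 + 30 + 31 + 31 + 30 + 31 + 30 + 1 = 765.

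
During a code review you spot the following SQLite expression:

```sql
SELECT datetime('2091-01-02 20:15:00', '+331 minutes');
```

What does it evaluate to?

2091-01-03 01:46:00

331 minutes = 5h 31m; +331 minutes from 2091-01-02 20:15:00 is 2091-01-03 01:46:00 (crosses midnight).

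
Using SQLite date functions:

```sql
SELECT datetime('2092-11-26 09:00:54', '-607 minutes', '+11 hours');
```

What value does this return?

2092-11-26 09:53:54

607 minutes = 10h 7m; -607 minutes from 2092-11-26 09:00:54 is 2092-11-25 22:53:54 (crosses midnight).
+11 hours from 2092-11-25 22:53:54 is 2092-11-26 09:53:54 (crosses midnight).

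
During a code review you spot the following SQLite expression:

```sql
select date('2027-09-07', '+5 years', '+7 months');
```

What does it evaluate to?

2033-04-07

Adding +5 years to 2027-09-07 gives 2032-09-07.
Adding +7 months to 2032-09-07 gives 2033-04-07.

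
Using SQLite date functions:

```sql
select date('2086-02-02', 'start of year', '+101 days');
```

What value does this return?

2086-04-12

`start of year` rewinds 2086-02-02 to 2086-01-01.
Applying '+101 days' to 2086-01-01: counting 101 days forward gives 2086-04-12.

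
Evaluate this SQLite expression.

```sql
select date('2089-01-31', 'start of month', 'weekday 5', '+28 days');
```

2089-02-04

`start of month` rewinds 2089-01-31 to 2089-01-01.
`weekday 5` advances to the next Friday; 2089-01-01 is a Saturday, so it moves forward to 2089-01-07.
January 2089 has 31 days; 24 remain after the 7th, so 25 days reach 2089-02-01.
Advancing 3 more days within February lands on 2089-02-04.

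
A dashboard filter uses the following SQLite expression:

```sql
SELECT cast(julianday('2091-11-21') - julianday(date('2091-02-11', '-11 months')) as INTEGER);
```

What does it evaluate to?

620

Adding -11 months to 2091-02-11 gives 2090-03-11.
20 days remain in March 2090 after the 11th (31 − 11).
Full months from April 2090 through October 2091 contribute their day counts.
Then 21 days into November 2091.
Total: 20 + 30 + 31 + 30 + 31 + 31 + 30 + 31 + 30 + 31 + 31 + 28 + 31 + 30 + 31 + 30 + 31 + 31 + 30 + 31 + 21 = 620.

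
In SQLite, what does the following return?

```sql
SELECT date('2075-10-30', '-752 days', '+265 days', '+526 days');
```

Applying '-752 days' to 2075-10-30: counting 752 days back gives 2073-10-08.
Applying '+265 days' to 2073-10-08: counting 265 days forward gives 2074-06-30.
Applying '+526 days' to 2074-06-30: counting 526 days forward gives 2075-12-08.

2075-12-08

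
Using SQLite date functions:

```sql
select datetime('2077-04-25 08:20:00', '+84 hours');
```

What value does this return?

+84 hours from 2077-04-25 08:20:00 is 2077-04-28 20:20:00 (crosses midnight).

2077-04-28 20:20:00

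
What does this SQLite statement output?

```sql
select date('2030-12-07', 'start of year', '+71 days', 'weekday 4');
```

2030-03-14

`start of year` rewinds 2030-12-07 to 2030-01-01.
Applying '+71 days' to 2030-01-01: counting 71 days forward gives 2030-03-13.
`weekday 4` advances to the next Thursday; 2030-03-13 is a Wednesday, so it moves forward to 2030-03-14.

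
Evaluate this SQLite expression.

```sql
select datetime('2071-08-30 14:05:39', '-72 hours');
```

2071-08-27 14:05:39

-72 hours from 2071-08-30 14:05:39 is 2071-08-27 14:05:39 (crosses midnight).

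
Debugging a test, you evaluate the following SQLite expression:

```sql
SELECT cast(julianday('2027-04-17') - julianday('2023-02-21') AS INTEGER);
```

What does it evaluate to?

1516

7 days remain in February 2023 after the 21st (28 − 21).
Full months from March 2023 through March 2027 contribute their day counts.
Then 17 days into April 2027.
Total: 7 + 31 + 30 + 31 + 30 + 31 + 31 + 30 + 31 + 30 + 31 + 31 + 29 + 31 + 30 + 31 + 30 + 31 + 31 + 30 + 31 + 30 + 31 + 31 + 28 + 31 + 30 + 31 + 30 + 31 + 31 + 30 + 31 + 30 + 31 + 31 + 28 + 31 + 30 + 31 + 30 + 31 + 31 + 30 + 31 + 30 + 31 + 31 + 28 + 31 + 17 = 1516.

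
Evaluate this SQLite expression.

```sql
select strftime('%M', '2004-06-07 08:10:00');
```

`%M` extracts the 2-digit minute: 10.

10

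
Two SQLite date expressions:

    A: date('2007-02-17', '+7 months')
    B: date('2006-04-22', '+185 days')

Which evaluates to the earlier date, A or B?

A = 2007-09-17.
B = 2006-10-24.
B is earlier.

B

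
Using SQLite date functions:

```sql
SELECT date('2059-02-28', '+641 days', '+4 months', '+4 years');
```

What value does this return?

2065-03-30

Applying '+641 days' to 2059-02-28: counting 641 days forward gives 2060-11-30.
Adding +4 months to 2060-11-30 gives 2061-03-30.
Adding +4 years to 2061-03-30 gives 2065-03-30.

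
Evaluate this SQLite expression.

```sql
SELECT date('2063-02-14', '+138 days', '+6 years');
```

2069-07-02

Applying '+138 days' to 2063-02-14: counting 138 days forward gives 2063-07-02.
Adding +6 years to 2063-07-02 gives 2069-07-02.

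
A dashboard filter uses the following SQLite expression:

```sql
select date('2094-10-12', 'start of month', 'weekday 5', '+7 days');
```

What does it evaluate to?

2094-10-08

`start of month` rewinds 2094-10-12 to 2094-10-01.
`weekday 5` advances to the next Friday; 2094-10-01 is already a Friday, so it stays at 2094-10-01.
Advancing 7 more days within October lands on 2094-10-08.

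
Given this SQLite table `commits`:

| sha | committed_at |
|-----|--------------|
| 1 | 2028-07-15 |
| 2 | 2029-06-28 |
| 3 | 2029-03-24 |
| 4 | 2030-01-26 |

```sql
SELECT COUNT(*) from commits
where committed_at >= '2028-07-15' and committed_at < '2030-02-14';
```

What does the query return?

4

Rows in [2028-07-15, 2030-02-14): 2028-07-15, 2029-06-28, 2029-03-24, 2030-01-26 → 4 rows.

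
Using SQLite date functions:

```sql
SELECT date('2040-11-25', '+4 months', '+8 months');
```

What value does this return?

2041-11-25

Adding +4 months to 2040-11-25 gives 2041-03-25.
Adding +8 months to 2041-03-25 gives 2041-11-25.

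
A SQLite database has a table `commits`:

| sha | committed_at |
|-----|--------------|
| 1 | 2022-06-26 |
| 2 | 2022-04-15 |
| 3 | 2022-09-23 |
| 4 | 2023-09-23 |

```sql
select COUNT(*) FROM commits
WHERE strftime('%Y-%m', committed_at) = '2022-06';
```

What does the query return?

Rows with year-month 2022-06: 2022-06-26 → 1.

1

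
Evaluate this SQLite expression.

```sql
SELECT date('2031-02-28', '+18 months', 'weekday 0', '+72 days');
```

2032-11-09

Adding +18 months to 2031-02-28 gives 2032-08-28.
`weekday 0` advances to the next Sunday; 2032-08-28 is a Saturday, so it moves forward to 2032-08-29.
Applying '+72 days' to 2032-08-29: counting 72 days forward gives 2032-11-09.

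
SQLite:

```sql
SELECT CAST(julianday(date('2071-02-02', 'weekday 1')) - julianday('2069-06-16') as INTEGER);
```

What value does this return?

596

`weekday 1` advances to the next Monday; 2071-02-02 is already a Monday, so it stays at 2071-02-02.
14 days remain in June 2069 after the 16th (30 − 16).
Full months from July 2069 through January 2071 contribute their day counts.
Then 2 days into February 2071.
Total: 14 + 31 + 31 + 30 + 31 + 30 + 31 + 31 + 28 + 31 + 30 + 31 + 30 + 31 + 31 + 30 + 31 + 30 + 31 + 31 + 2 = 596.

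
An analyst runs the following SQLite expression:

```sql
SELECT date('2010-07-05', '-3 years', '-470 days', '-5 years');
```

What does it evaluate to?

2001-03-22

Adding -3 years to 2010-07-05 gives 2007-07-05.
Applying '-470 days' to 2007-07-05: counting 470 days back gives 2006-03-22.
Adding -5 years to 2006-03-22 gives 2001-03-22.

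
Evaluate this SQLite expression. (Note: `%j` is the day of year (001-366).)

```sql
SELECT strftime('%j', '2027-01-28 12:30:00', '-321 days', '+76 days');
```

First apply '-321 days', '+76 days': 2027-01-28 12:30:00 → 2026-05-28 12:30:00.
Day-of-year for 2026-05-28: days since 2026-01-01 inclusive = 148, zero-padded to 148.

148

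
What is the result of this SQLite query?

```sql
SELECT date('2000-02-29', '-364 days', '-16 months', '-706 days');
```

1995-11-27

Applying '-364 days' to 2000-02-29: counting 364 days back gives 1999-03-02.
Adding -16 months to 1999-03-02 gives 1997-11-02.
Applying '-706 days' to 1997-11-02: counting 706 days back gives 1995-11-27.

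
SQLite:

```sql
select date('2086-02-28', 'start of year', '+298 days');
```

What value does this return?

2086-10-26

`start of year` rewinds 2086-02-28 to 2086-01-01.
Applying '+298 days' to 2086-01-01: counting 298 days forward gives 2086-10-26.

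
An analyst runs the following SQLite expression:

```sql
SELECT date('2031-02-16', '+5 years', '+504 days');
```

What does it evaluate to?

2037-07-04

Adding +5 years to 2031-02-16 gives 2036-02-16.
Applying '+504 days' to 2036-02-16: counting 504 days forward gives 2037-07-04.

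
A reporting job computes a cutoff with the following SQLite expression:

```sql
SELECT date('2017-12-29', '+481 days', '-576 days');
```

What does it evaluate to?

Applying '+481 days' to 2017-12-29: counting 481 days forward gives 2019-04-24.
Applying '-576 days' to 2019-04-24: counting 576 days back gives 2017-09-25.

2017-09-25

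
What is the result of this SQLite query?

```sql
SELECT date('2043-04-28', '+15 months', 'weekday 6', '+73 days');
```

Adding +15 months to 2043-04-28 gives 2044-07-28.
`weekday 6` advances to the next Saturday; 2044-07-28 is a Thursday, so it moves forward to 2044-07-30.
Applying '+73 days' to 2044-07-30: counting 73 days forward gives 2044-10-11.

2044-10-11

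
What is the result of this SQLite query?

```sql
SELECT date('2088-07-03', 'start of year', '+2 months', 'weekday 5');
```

`start of year` rewinds 2088-07-03 to 2088-01-01.
Adding +2 months to 2088-01-01 gives 2088-03-01.
`weekday 5` advances to the next Friday; 2088-03-01 is a Monday, so it moves forward to 2088-03-05.

2088-03-05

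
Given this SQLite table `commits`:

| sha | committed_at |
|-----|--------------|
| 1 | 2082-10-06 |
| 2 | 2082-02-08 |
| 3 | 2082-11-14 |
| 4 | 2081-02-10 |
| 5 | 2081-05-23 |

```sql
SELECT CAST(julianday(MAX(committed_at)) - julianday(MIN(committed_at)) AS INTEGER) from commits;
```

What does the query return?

642

MIN = 2081-02-10, MAX = 2082-11-14.
18 days remain in February 2081 after the 10th (28 − 10).
Full months from March 2081 through October 2082 contribute their day counts.
Then 14 days into November 2082.
Total: 18 + 31 + 30 + 31 + 30 + 31 + 31 + 30 + 31 + 30 + 31 + 31 + 28 + 31 + 30 + 31 + 30 + 31 + 31 + 30 + 31 + 14 = 642.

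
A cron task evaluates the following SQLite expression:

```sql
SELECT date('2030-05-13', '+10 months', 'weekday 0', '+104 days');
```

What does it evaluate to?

Adding +10 months to 2030-05-13 gives 2031-03-13.
`weekday 0` advances to the next Sunday; 2031-03-13 is a Thursday, so it moves forward to 2031-03-16.
Applying '+104 days' to 2031-03-16: counting 104 days forward gives 2031-06-28.

2031-06-28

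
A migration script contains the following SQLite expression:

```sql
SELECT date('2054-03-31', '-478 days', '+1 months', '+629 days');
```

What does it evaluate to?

2054-09-29

Applying '-478 days' to 2054-03-31: counting 478 days back gives 2052-12-08.
Adding +1 month to 2052-12-08 gives 2053-01-08.
Applying '+629 days' to 2053-01-08: counting 629 days forward gives 2054-09-29.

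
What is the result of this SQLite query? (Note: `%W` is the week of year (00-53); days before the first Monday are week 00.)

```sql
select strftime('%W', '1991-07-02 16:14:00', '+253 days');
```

First apply '+253 days': 1991-07-02 16:14:00 → 1992-03-11 16:14:00.
1992-03-11 is a Wednesday. SQLite's %W counts Mondays since the year started; the result is 10.

10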